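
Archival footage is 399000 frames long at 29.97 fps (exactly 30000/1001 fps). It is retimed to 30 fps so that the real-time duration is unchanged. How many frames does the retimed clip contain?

399399 frames

Target frames = source frames × (target rate / source rate) = 399000 × (30)/(30000/1001) = 399000 × 1001/1000 = 399399.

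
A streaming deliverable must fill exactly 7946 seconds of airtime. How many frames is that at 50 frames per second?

Frames = 7946 × 50 = 397300.

397300 frames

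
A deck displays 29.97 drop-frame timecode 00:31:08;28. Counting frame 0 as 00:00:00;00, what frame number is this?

As if non-drop at 30 labels/s: (0 × 3600 + 31 × 60 + 8) × 30 + 28 = 56068.
Minute boundaries passed: 31; those not divisible by 10: 31 − 3 = 28; dropped labels = 2 × 28 = 56.
Actual frame index = 56068 − 56 = 56012.

56012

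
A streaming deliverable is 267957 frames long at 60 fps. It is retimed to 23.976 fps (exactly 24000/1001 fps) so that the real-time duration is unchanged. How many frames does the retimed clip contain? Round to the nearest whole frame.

107076 frames

Frames at target rate = 267957 × (24000/1001) / (60) = 107182800/1001 ≈ 107075.724.
Nearest whole frame: 107076.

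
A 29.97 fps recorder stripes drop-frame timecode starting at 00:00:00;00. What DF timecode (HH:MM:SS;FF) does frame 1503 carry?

Ten DF minutes hold 17982 frames, so frame 1503 lies in block 0 (frames 0–17981) with 1503 frames into that block.
The block's first minute is 1800 frames and the rest 1798 each; 1503 frames reaches minute 0, so 0 × 18 + 0 × 2 = 0 labels have been skipped so far.
Adding those back, label number 1503 + 0 = 1503 at 30 labels/s is 50 s + 3 f = 0 h 0 min 50 s frame 3, i.e. 00:00:50;03.

00:00:50;03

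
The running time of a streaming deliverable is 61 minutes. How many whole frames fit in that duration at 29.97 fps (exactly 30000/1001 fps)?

109690 frames

61 min = 3660 s.
Frames = 3660 × 30000/1001 = 109800000/1001 ≈ 109690.3097.
Complete frames: 109690.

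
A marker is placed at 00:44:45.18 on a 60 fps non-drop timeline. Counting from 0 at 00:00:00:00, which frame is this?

Total seconds to the label: (0 × 3600 + 44 × 60 + 45) = 2685.
Frame index = 2685 × 60 + 18 = 161118.

161118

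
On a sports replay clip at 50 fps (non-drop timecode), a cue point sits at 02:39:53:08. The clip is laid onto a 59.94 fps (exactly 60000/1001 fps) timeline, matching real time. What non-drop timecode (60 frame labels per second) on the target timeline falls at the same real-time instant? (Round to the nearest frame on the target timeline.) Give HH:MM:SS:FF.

Source frame index: (2×3600 + 39×60 + 53) × 50 + 8 = 479658.
Real time: 479658 / (50) = 239829/25 s.
Target frame: (239829/25) × (60000/1001) = 575589600/1001 ≈ 575014.585 → 575015.
At 60 labels/s: frame 575015 → 02:39:43:35.

02:39:43:35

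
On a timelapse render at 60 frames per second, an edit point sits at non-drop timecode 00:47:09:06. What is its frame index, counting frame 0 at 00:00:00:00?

Total seconds to the label: (0 × 3600 + 47 × 60 + 9) = 2829.
Frame index = 2829 × 60 + 6 = 169746.

frame 169746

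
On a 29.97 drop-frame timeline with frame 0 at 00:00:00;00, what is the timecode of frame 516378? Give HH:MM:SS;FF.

Each 10-minute DF block holds 10 × 60 × 30 − 9 × 2 = 17982 frames. 516378 ÷ 17982 → 28 full blocks, remainder 12882.
Within the partial block the first minute is 1800 frames and each further minute 1798, so 7 further minute boundaries passed. Total skipped labels = 18 × 28 + 2 × 7 = 518.
Non-drop label index = 516378 + 518 = 516896; at 30 labels/s that is 04:47:09:26, i.e. DF 04:47:09;26.

04:47:09;26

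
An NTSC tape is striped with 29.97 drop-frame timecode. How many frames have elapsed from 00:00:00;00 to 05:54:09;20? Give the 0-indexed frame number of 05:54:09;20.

Complete 10-minute blocks: 35, each 17982 frames → 629370.
Remaining 4 whole minutes in the current block: 1800 + 3 × 1798 = 7194 frames.
Within the current minute: 9 × 30 + 20 − 2 = 288 (labels ;00/;01 skipped at this minute). Total = 629370 + 7194 + 288 = 636852.

636852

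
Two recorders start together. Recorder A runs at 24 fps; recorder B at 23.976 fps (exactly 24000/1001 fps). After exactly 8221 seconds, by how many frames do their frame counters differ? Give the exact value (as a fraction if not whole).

A emits 24 × 8221 = 197304 frames; B emits 24000/1001 × 8221 = 197304000/1001.
Difference = 197304/1001 frames (≈ 197.1069); B is behind A.

197304/1001 frames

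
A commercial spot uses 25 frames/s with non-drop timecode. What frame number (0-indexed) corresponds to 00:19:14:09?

Total seconds to the label: (0 × 3600 + 19 × 60 + 14) = 1154.
Frame index = 1154 × 25 + 9 = 28859.

frame 28859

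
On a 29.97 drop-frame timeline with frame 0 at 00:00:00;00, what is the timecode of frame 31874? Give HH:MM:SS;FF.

00:17:43;16

Each 10-minute DF block holds 10 × 60 × 30 − 9 × 2 = 17982 frames. 31874 ÷ 17982 → 1 full block, remainder 13892.
Within the partial block the first minute is 1800 frames and each further minute 1798, so 7 further minute boundaries passed. Total skipped labels = 18 × 1 + 2 × 7 = 32.
Non-drop label index = 31874 + 32 = 31906; at 30 labels/s that is 00:17:43:16, i.e. DF 00:17:43;16.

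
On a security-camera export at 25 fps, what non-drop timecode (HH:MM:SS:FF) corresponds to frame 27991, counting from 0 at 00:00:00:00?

27991 ÷ 25 = 1119 full seconds, remainder 16 frames.
1119 s = 0 h 18 min 39 s.
Timecode: 00:18:39:16.

00:18:39:16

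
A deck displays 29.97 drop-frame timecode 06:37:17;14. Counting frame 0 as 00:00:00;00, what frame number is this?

Complete 10-minute blocks: 39, each 17982 frames → 701298.
Remaining 7 whole minutes in the current block: 1800 + 6 × 1798 = 12588 frames.
Within the current minute: 17 × 30 + 14 − 2 = 522 (labels ;00/;01 skipped at this minute). Total = 701298 + 12588 + 522 = 714408.

714408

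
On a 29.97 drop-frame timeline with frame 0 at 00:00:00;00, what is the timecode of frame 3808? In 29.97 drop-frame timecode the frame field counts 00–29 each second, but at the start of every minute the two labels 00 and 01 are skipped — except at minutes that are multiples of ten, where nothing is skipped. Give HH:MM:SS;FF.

00:02:07;02

Each 10-minute DF block holds 10 × 60 × 30 − 9 × 2 = 17982 frames. 3808 ÷ 17982 → 0 full blocks, remainder 3808.
Within the partial block the first minute is 1800 frames and each further minute 1798, so 2 further minute boundaries passed. Total skipped labels = 18 × 0 + 2 × 2 = 4.
Non-drop label index = 3808 + 4 = 3812; at 30 labels/s that is 00:02:07:02, i.e. DF 00:02:07;02.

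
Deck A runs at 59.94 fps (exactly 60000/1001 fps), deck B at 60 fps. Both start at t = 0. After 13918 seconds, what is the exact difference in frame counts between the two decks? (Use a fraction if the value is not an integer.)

A emits 60000/1001 × 13918 = 835080000/1001 frames; B emits 60 × 13918 = 835080.
Difference = 835080/1001 frames (≈ 834.2458); B is ahead of A.

835080/1001 frames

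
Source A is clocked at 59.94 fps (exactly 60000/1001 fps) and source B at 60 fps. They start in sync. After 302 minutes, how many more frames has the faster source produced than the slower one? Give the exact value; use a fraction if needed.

302 min = 18120 s.
A emits 60000/1001 × 18120 = 1087200000/1001 frames; B emits 60 × 18120 = 1087200.
Difference = 1087200/1001 frames (≈ 1086.1139); B is ahead of A.

1087200/1001 frames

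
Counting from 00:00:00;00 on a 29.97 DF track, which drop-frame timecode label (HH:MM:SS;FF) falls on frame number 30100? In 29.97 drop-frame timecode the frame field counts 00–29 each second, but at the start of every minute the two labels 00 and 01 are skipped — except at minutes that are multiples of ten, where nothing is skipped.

00:16:44;10

Ten DF minutes hold 17982 frames, so frame 30100 lies in block 1 (frames 17982–35963) with 12118 frames into that block.
The block's first minute is 1800 frames and the rest 1798 each; 12118 frames reaches minute 6, so 1 × 18 + 6 × 2 = 30 labels have been skipped so far.
Adding those back, label number 30100 + 30 = 30130 at 30 labels/s is 1004 s + 10 f = 0 h 16 min 44 s frame 10, i.e. 00:16:44;10.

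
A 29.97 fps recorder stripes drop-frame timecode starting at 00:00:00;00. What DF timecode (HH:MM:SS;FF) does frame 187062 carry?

Ten DF minutes hold 17982 frames, so frame 187062 lies in block 10 (frames 179820–197801) with 7242 frames into that block.
The block's first minute is 1800 frames and the rest 1798 each; 7242 frames reaches minute 4, so 10 × 18 + 4 × 2 = 188 labels have been skipped so far.
Adding those back, label number 187062 + 188 = 187250 at 30 labels/s is 6241 s + 20 f = 1 h 44 min 1 s frame 20, i.e. 01:44:01;20.

01:44:01;20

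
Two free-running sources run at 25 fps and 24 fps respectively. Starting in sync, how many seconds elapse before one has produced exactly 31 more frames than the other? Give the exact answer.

31 seconds

The gap grows by |24 − 25| = 1 frame per second.
Time for a 31-frame gap: 31 ÷ (1) = 31 s.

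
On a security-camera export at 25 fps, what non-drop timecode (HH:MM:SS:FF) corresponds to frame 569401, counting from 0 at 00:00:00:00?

06:19:36:01

569401 ÷ 25 = 22776 full seconds, remainder 1 frame.
22776 s = 6 h 19 min 36 s.
Timecode: 06:19:36:01.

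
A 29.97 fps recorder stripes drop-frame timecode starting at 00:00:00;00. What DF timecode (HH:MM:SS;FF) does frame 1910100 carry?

17:42:13;22

Each 10-minute DF block holds 10 × 60 × 30 − 9 × 2 = 17982 frames. 1910100 ÷ 17982 → 106 full blocks, remainder 4008.
Within the partial block the first minute is 1800 frames and each further minute 1798, so 2 further minute boundaries passed. Total skipped labels = 18 × 106 + 2 × 2 = 1912.
Non-drop label index = 1910100 + 1912 = 1912012; at 30 labels/s that is 17:42:13:22, i.e. DF 17:42:13;22.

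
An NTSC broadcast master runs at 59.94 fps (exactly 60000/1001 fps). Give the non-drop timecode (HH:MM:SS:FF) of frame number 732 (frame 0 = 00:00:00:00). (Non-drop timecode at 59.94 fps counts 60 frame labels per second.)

00:00:12:12

732 ÷ 60 = 12 full seconds, remainder 12 frames.
12 s = 0 h 0 min 12 s.
Timecode: 00:00:12:12.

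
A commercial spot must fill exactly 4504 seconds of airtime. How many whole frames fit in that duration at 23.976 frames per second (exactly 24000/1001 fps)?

Frames = 4504 × 24000/1001 = 108096000/1001 ≈ 107988.0120.
Complete frames: 107988.

107988 frames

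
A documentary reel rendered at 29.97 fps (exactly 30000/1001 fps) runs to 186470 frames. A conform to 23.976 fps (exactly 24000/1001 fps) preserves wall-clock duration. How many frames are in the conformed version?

Target frames = source frames × (target rate / source rate) = 186470 × (24000/1001)/(30000/1001) = 186470 × 4/5 = 149176.

149176 frames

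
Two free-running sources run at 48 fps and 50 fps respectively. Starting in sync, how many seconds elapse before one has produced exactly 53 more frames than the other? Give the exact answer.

26.5 seconds

The gap grows by |50 − 48| = 2 frames per second.
Time for a 53-frame gap: 53 ÷ (2) = 26.5 s.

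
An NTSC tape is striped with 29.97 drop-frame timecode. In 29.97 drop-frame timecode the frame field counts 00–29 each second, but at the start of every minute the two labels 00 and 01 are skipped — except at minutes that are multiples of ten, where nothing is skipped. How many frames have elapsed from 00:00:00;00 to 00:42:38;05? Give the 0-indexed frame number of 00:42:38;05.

Complete 10-minute blocks: 4, each 17982 frames → 71928.
Remaining 2 whole minutes in the current block: 1800 + 1 × 1798 = 3598 frames.
Within the current minute: 38 × 30 + 5 − 2 = 1143 (labels ;00/;01 skipped at this minute). Total = 71928 + 3598 + 1143 = 76669.

76669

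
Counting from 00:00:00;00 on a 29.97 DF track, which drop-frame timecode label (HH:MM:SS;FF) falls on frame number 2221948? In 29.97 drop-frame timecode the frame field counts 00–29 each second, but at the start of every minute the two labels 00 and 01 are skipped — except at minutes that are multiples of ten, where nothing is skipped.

Ten DF minutes hold 17982 frames, so frame 2221948 lies in block 123 (frames 2211786–2229767) with 10162 frames into that block.
The block's first minute is 1800 frames and the rest 1798 each; 10162 frames reaches minute 5, so 123 × 18 + 5 × 2 = 2224 labels have been skipped so far.
Adding those back, label number 2221948 + 2224 = 2224172 at 30 labels/s is 74139 s + 2 f = 20 h 35 min 39 s frame 2, i.e. 20:35:39;02.

20:35:39;02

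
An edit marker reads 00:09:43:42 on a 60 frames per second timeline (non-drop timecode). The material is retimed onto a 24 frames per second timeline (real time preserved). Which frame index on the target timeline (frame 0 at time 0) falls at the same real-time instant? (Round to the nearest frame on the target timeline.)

Source frame index: (0×3600 + 9×60 + 43) × 60 + 42 = 35022.
Real time: 35022 / (60) = 5837/10 s.
Target frame: (5837/10) × (24) = 70044/5 ≈ 14008.800 → 14009.

frame 14009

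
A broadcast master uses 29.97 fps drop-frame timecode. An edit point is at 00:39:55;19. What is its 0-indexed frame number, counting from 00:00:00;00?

As if non-drop at 30 labels/s: (0 × 3600 + 39 × 60 + 55) × 30 + 19 = 71869.
Minute boundaries passed: 39; those not divisible by 10: 39 − 3 = 36; dropped labels = 2 × 36 = 72.
Actual frame index = 71869 − 72 = 71797.

71797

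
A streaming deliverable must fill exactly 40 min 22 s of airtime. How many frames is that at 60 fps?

40 min 22 s = 2422 s.
Frames = 2422 × 60 = 145320.

145320 frames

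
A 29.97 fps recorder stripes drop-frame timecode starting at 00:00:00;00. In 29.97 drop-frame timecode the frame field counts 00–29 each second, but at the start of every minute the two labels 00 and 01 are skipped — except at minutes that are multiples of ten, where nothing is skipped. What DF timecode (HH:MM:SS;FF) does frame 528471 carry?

04:53:53;09

Each 10-minute DF block holds 10 × 60 × 30 − 9 × 2 = 17982 frames. 528471 ÷ 17982 → 29 full blocks, remainder 6993.
Within the partial block the first minute is 1800 frames and each further minute 1798, so 3 further minute boundaries passed. Total skipped labels = 18 × 29 + 2 × 3 = 528.
Non-drop label index = 528471 + 528 = 528999; at 30 labels/s that is 04:53:53:09, i.e. DF 04:53:53;09.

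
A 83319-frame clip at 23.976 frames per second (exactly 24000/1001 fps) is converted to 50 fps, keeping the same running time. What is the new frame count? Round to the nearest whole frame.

173755 frames

Frames at target rate = 83319 × (50) / (24000/1001) = 27800773/160 ≈ 173754.831.
Nearest whole frame: 173755.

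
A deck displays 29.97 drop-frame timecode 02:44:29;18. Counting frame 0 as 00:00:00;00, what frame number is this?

295792

As if non-drop at 30 labels/s: (2 × 3600 + 44 × 60 + 29) × 30 + 18 = 296088.
Minute boundaries passed: 164; those not divisible by 10: 164 − 16 = 148; dropped labels = 2 × 148 = 296.
Actual frame index = 296088 − 296 = 295792.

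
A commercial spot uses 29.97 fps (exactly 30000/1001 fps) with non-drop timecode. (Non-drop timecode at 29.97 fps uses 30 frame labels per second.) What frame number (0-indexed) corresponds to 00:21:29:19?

Total seconds to the label: (0 × 3600 + 21 × 60 + 29) = 1289.
Frame index = 1289 × 30 + 19 = 38689.

38689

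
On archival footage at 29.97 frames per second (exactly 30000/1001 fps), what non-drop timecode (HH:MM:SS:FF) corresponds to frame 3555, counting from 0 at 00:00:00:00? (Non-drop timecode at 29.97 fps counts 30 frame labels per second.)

3555 ÷ 30 = 118 full seconds, remainder 15 frames.
118 s = 0 h 1 min 58 s.
Timecode: 00:01:58:15.

00:01:58:15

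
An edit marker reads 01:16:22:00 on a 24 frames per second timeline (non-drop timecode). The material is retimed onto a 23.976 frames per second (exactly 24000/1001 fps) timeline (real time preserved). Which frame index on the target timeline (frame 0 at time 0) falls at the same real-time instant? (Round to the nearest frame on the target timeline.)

Source frame index: (1×3600 + 16×60 + 22) × 24 + 0 = 109968.
Real time: 109968 / (24) = 4582 s.
Target frame: (4582) × (24000/1001) = 109968000/1001 ≈ 109858.142 → 109858.

frame 109858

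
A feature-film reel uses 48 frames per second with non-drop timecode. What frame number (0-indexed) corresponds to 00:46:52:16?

Total seconds to the label: (0 × 3600 + 46 × 60 + 52) = 2812.
Frame index = 2812 × 48 + 16 = 134992.

134992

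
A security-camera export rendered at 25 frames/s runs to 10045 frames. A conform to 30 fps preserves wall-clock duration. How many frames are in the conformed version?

Target frames = source frames × (target rate / source rate) = 10045 × (30)/(25) = 10045 × 6/5 = 12054.

12054 frames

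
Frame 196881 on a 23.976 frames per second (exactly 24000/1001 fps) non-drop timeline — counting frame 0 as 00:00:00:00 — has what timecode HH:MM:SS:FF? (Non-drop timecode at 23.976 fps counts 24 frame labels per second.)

196881 ÷ 24 = 8203 full seconds, remainder 9 frames.
8203 s = 2 h 16 min 43 s.
Timecode: 02:16:43:09.

02:16:43:09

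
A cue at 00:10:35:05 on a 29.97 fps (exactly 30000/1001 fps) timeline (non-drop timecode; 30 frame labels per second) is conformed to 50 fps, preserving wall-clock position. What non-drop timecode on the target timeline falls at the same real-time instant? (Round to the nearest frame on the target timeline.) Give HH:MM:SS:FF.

00:10:35:40

Source frame index: (0×3600 + 10×60 + 35) × 30 + 5 = 19055.
Real time: 19055 / (30000/1001) = 3814811/6000 s.
Target frame: (3814811/6000) × (50) = 3814811/120 ≈ 31790.092 → 31790.
At 50 labels/s: frame 31790 → 00:10:35:40.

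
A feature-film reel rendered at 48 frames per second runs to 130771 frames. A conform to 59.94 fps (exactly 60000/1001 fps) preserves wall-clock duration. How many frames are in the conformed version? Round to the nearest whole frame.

Frames at target rate = 130771 × (60000/1001) / (48) = 163463750/1001 ≈ 163300.450.
Nearest whole frame: 163300.

163300 frames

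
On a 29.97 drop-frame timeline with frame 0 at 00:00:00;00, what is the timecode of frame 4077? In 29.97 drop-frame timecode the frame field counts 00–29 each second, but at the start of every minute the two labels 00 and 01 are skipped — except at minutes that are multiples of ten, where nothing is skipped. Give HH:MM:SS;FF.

00:02:16;01

Each 10-minute DF block holds 10 × 60 × 30 − 9 × 2 = 17982 frames. 4077 ÷ 17982 → 0 full blocks, remainder 4077.
Within the partial block the first minute is 1800 frames and each further minute 1798, so 2 further minute boundaries passed. Total skipped labels = 18 × 0 + 2 × 2 = 4.
Non-drop label index = 4077 + 4 = 4081; at 30 labels/s that is 00:02:16:01, i.e. DF 00:02:16;01.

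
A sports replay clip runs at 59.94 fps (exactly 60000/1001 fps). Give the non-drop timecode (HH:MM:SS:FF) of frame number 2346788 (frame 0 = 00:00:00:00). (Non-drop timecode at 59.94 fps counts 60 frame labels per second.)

10:51:53:08

2346788 ÷ 60 = 39113 full seconds, remainder 8 frames.
39113 s = 10 h 51 min 53 s.
Timecode: 10:51:53:08.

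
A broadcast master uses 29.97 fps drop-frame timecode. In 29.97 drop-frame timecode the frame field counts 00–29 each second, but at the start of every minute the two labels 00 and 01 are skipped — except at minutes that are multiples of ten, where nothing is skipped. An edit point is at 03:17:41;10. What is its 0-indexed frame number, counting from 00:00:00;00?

Complete 10-minute blocks: 19, each 17982 frames → 341658.
Remaining 7 whole minutes in the current block: 1800 + 6 × 1798 = 12588 frames.
Within the current minute: 41 × 30 + 10 − 2 = 1238 (labels ;00/;01 skipped at this minute). Total = 341658 + 12588 + 1238 = 355484.

355484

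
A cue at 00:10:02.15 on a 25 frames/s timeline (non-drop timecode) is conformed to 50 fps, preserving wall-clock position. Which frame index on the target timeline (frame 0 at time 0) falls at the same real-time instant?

frame 30130

Source frame index: (0×3600 + 10×60 + 2) × 25 + 15 = 15065.
Real time: 15065 / (25) = 3013/5 s.
Target frame: (3013/5) × (50) = 30130.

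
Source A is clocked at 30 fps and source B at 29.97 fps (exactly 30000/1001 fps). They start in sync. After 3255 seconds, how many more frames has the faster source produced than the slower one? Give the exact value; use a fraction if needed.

A emits 30 × 3255 = 97650 frames; B emits 30000/1001 × 3255 = 13950000/143.
Difference = 13950/143 frames (≈ 97.5524); B is behind A.

13950/143 frames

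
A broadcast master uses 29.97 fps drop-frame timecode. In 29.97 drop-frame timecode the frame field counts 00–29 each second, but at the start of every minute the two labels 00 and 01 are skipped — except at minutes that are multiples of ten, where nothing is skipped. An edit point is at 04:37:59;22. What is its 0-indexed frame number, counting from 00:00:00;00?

499892

Complete 10-minute blocks: 27, each 17982 frames → 485514.
Remaining 7 whole minutes in the current block: 1800 + 6 × 1798 = 12588 frames.
Within the current minute: 59 × 30 + 22 − 2 = 1790 (labels ;00/;01 skipped at this minute). Total = 485514 + 12588 + 1790 = 499892.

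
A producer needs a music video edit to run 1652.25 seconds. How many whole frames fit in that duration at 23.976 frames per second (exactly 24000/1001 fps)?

39614 frames

Frames = 1652.25 × 24000/1001 = 39654000/1001 ≈ 39614.3856.
Complete frames: 39614.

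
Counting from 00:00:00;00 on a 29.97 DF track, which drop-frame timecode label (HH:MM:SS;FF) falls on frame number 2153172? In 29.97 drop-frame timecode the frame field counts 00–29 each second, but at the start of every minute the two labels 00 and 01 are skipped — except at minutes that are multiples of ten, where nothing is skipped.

Ten DF minutes hold 17982 frames, so frame 2153172 lies in block 119 (frames 2139858–2157839) with 13314 frames into that block.
The block's first minute is 1800 frames and the rest 1798 each; 13314 frames reaches minute 7, so 119 × 18 + 7 × 2 = 2156 labels have been skipped so far.
Adding those back, label number 2153172 + 2156 = 2155328 at 30 labels/s is 71844 s + 8 f = 19 h 57 min 24 s frame 8, i.e. 19:57:24;08.

19:57:24;08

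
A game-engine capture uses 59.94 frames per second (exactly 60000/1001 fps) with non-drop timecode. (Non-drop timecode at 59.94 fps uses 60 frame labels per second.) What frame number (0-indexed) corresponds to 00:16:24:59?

59099

Total seconds to the label: (0 × 3600 + 16 × 60 + 24) = 984.
Frame index = 984 × 60 + 59 = 59099.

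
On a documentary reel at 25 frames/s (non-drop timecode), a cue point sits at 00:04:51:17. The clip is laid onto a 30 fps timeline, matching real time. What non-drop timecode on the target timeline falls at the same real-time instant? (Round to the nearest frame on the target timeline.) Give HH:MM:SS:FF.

00:04:51:20

Source frame index: (0×3600 + 4×60 + 51) × 25 + 17 = 7292.
Real time: 7292 / (25) = 7292/25 s.
Target frame: (7292/25) × (30) = 43752/5 ≈ 8750.400 → 8750.
At 30 labels/s: frame 8750 → 00:04:51:20.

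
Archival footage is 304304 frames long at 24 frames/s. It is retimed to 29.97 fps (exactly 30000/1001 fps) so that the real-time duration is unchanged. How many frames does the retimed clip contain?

380000 frames

Target frames = source frames × (target rate / source rate) = 304304 × (30000/1001)/(24) = 304304 × 1250/1001 = 380000.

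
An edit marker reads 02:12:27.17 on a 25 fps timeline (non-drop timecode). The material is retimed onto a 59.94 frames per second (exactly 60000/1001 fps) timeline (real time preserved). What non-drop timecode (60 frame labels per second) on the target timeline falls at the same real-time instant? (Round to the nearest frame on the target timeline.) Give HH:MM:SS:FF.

02:12:19:44

Source frame index: (2×3600 + 12×60 + 27) × 25 + 17 = 198692.
Real time: 198692 / (25) = 198692/25 s.
Target frame: (198692/25) × (60000/1001) = 36681600/77 ≈ 476384.416 → 476384.
At 60 labels/s: frame 476384 → 02:12:19:44.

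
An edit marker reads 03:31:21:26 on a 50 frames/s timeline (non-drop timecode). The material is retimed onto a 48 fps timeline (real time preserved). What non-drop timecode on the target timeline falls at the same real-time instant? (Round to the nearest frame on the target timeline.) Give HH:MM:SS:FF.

Source frame index: (3×3600 + 31×60 + 21) × 50 + 26 = 634076.
Real time: 634076 / (50) = 317038/25 s.
Target frame: (317038/25) × (48) = 15217824/25 ≈ 608712.960 → 608713.
At 48 labels/s: frame 608713 → 03:31:21:25.

03:31:21:25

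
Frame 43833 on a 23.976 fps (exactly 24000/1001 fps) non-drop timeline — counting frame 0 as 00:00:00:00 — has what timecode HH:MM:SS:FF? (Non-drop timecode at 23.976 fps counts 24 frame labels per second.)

00:30:26:09

43833 ÷ 24 = 1826 full seconds, remainder 9 frames.
1826 s = 0 h 30 min 26 s.
Timecode: 00:30:26:09.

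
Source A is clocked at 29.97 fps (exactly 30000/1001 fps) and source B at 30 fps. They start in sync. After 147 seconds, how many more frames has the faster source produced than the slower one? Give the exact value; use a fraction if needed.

A emits 30000/1001 × 147 = 630000/143 frames; B emits 30 × 147 = 4410.
Difference = 630/143 frames (≈ 4.4056); B is ahead of A.

630/143 frames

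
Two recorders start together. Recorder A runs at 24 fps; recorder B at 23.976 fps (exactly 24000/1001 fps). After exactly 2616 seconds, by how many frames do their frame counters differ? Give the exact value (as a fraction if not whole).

62784/1001 frames

A emits 24 × 2616 = 62784 frames; B emits 24000/1001 × 2616 = 62784000/1001.
Difference = 62784/1001 frames (≈ 62.7213); B is behind A.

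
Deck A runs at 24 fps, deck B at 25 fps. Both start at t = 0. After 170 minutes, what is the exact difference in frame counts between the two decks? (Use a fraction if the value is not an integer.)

10200 frames

170 min = 10200 s.
A emits 24 × 10200 = 244800 frames; B emits 25 × 10200 = 255000.
Difference = 10200 frames; B is ahead of A.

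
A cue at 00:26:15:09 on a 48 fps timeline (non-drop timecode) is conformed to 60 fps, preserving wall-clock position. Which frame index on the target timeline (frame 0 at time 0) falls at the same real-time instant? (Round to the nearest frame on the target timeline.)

frame 94511

Source frame index: (0×3600 + 26×60 + 15) × 48 + 9 = 75609.
Real time: 75609 / (48) = 25203/16 s.
Target frame: (25203/16) × (60) = 378045/4 ≈ 94511.250 → 94511.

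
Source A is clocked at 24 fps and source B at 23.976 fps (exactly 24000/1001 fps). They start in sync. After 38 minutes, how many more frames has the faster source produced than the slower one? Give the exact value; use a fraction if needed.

38 min = 2280 s.
A emits 24 × 2280 = 54720 frames; B emits 24000/1001 × 2280 = 54720000/1001.
Difference = 54720/1001 frames (≈ 54.6653); B is behind A.

54720/1001 frames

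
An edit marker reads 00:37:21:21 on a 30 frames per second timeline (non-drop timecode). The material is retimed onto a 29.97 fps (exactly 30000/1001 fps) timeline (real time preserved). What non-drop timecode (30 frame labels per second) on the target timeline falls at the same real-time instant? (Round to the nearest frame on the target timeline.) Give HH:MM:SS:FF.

00:37:19:14

Source frame index: (0×3600 + 37×60 + 21) × 30 + 21 = 67251.
Real time: 67251 / (30) = 22417/10 s.
Target frame: (22417/10) × (30000/1001) = 67251000/1001 ≈ 67183.816 → 67184.
At 30 labels/s: frame 67184 → 00:37:19:14.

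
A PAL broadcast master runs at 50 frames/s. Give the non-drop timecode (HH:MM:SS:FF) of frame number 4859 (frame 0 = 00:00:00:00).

4859 ÷ 50 = 97 full seconds, remainder 9 frames.
97 s = 0 h 1 min 37 s.
Timecode: 00:01:37:09.

00:01:37:09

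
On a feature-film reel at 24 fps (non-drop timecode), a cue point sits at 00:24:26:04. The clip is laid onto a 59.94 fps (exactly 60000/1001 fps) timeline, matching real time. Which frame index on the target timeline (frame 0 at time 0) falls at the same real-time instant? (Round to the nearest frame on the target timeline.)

frame 87882

Source frame index: (0×3600 + 24×60 + 26) × 24 + 4 = 35188.
Real time: 35188 / (24) = 8797/6 s.
Target frame: (8797/6) × (60000/1001) = 87970000/1001 ≈ 87882.118 → 87882.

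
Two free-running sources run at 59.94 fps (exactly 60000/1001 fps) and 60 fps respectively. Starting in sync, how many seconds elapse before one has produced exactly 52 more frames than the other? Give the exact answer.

13013/15 seconds

The gap grows by |60 − 60000/1001| = 60/1001 frames per second.
Time for a 52-frame gap: 52 ÷ (60/1001) = 13013/15 s.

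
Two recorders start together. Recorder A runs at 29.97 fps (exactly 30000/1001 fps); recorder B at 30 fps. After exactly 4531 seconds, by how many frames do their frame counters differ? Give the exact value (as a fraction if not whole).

A emits 30000/1001 × 4531 = 135930000/1001 frames; B emits 30 × 4531 = 135930.
Difference = 135930/1001 frames (≈ 135.7942); B is ahead of A.

135930/1001 frames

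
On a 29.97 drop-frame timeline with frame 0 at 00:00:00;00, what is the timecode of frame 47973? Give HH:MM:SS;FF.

Ten DF minutes hold 17982 frames, so frame 47973 lies in block 2 (frames 35964–53945) with 12009 frames into that block.
The block's first minute is 1800 frames and the rest 1798 each; 12009 frames reaches minute 6, so 2 × 18 + 6 × 2 = 48 labels have been skipped so far.
Adding those back, label number 47973 + 48 = 48021 at 30 labels/s is 1600 s + 21 f = 0 h 26 min 40 s frame 21, i.e. 00:26:40;21.

00:26:40;21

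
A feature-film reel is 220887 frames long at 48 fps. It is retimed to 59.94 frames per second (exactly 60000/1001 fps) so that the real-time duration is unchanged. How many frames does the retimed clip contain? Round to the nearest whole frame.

275833 frames

Frames at target rate = 220887 × (60000/1001) / (48) = 276108750/1001 ≈ 275832.917.
Nearest whole frame: 275833.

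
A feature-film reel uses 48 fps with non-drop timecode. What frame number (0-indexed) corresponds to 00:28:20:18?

frame 81618

Total seconds to the label: (0 × 3600 + 28 × 60 + 20) = 1700.
Frame index = 1700 × 48 + 18 = 81618.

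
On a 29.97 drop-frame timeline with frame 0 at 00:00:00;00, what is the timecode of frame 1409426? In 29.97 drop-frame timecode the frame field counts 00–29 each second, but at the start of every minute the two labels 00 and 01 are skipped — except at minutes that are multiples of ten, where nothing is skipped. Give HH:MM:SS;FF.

Each 10-minute DF block holds 10 × 60 × 30 − 9 × 2 = 17982 frames. 1409426 ÷ 17982 → 78 full blocks, remainder 6830.
Within the partial block the first minute is 1800 frames and each further minute 1798, so 3 further minute boundaries passed. Total skipped labels = 18 × 78 + 2 × 3 = 1410.
Non-drop label index = 1409426 + 1410 = 1410836; at 30 labels/s that is 13:03:47:26, i.e. DF 13:03:47;26.

13:03:47;26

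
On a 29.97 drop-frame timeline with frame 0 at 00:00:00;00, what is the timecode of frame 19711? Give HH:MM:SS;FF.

Ten DF minutes hold 17982 frames, so frame 19711 lies in block 1 (frames 17982–35963) with 1729 frames into that block.
The block's first minute is 1800 frames and the rest 1798 each; 1729 frames reaches minute 0, so 1 × 18 + 0 × 2 = 18 labels have been skipped so far.
Adding those back, label number 19711 + 18 = 19729 at 30 labels/s is 657 s + 19 f = 0 h 10 min 57 s frame 19, i.e. 00:10:57;19.

00:10:57;19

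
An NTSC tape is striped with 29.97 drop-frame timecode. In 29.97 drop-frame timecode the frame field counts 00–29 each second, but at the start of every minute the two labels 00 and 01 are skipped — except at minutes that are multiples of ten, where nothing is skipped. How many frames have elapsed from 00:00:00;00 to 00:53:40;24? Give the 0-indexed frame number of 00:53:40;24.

As if non-drop at 30 labels/s: (0 × 3600 + 53 × 60 + 40) × 30 + 24 = 96624.
Minute boundaries passed: 53; those not divisible by 10: 53 − 5 = 48; dropped labels = 2 × 48 = 96.
Actual frame index = 96624 − 96 = 96528.

96528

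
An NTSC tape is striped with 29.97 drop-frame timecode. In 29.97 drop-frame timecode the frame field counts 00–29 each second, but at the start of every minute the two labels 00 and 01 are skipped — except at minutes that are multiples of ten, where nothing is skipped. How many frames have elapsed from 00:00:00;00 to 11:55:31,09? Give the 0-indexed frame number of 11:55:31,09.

Complete 10-minute blocks: 71, each 17982 frames → 1276722.
Remaining 5 whole minutes in the current block: 1800 + 4 × 1798 = 8992 frames.
Within the current minute: 31 × 30 + 9 − 2 = 937 (labels ;00/;01 skipped at this minute). Total = 1276722 + 8992 + 937 = 1286651.

1286651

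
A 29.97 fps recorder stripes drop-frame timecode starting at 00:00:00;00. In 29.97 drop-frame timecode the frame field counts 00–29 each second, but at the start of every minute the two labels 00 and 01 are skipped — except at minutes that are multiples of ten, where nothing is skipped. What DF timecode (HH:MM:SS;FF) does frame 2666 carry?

Each 10-minute DF block holds 10 × 60 × 30 − 9 × 2 = 17982 frames. 2666 ÷ 17982 → 0 full blocks, remainder 2666.
Within the partial block the first minute is 1800 frames and each further minute 1798, so 1 further minute boundary passed. Total skipped labels = 18 × 0 + 2 × 1 = 2.
Non-drop label index = 2666 + 2 = 2668; at 30 labels/s that is 00:01:28:28, i.e. DF 00:01:28;28.

00:01:28;28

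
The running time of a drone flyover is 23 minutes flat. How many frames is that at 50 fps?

69000 frames

23 min = 1380 s.
Frames = 1380 × 50 = 69000.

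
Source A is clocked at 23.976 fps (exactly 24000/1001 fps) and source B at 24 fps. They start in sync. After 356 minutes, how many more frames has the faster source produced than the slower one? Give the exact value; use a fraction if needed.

512640/1001 frames

356 min = 21360 s.
A emits 24000/1001 × 21360 = 512640000/1001 frames; B emits 24 × 21360 = 512640.
Difference = 512640/1001 frames (≈ 512.1279); B is ahead of A.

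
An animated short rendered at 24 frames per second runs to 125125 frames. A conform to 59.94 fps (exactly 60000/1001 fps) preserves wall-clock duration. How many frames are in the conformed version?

Target frames = source frames × (target rate / source rate) = 125125 × (60000/1001)/(24) = 125125 × 2500/1001 = 312500.

312500 frames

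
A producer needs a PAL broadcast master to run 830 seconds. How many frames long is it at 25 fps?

Frames = 830 × 25 = 20750.

20750 frames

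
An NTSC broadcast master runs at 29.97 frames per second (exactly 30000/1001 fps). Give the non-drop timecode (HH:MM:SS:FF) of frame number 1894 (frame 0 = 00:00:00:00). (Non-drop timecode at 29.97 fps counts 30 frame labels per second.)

1894 ÷ 30 = 63 full seconds, remainder 4 frames.
63 s = 0 h 1 min 3 s.
Timecode: 00:01:03:04.

00:01:03:04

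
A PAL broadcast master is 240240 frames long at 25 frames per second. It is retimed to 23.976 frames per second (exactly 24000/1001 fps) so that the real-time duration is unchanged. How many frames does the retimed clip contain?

230400 frames

Target frames = source frames × (target rate / source rate) = 240240 × (24000/1001)/(25) = 240240 × 960/1001 = 230400.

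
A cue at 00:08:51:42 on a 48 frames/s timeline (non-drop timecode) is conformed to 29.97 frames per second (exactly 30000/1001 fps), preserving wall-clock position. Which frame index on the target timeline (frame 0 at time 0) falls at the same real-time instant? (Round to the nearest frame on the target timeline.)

frame 15940

Source frame index: (0×3600 + 8×60 + 51) × 48 + 42 = 25530.
Real time: 25530 / (48) = 4255/8 s.
Target frame: (4255/8) × (30000/1001) = 15956250/1001 ≈ 15940.310 → 15940.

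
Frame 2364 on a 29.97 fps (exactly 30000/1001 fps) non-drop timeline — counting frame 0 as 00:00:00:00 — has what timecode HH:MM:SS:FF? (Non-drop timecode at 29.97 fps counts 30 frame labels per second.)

2364 ÷ 30 = 78 full seconds, remainder 24 frames.
78 s = 0 h 1 min 18 s.
Timecode: 00:01:18:24.

00:01:18:24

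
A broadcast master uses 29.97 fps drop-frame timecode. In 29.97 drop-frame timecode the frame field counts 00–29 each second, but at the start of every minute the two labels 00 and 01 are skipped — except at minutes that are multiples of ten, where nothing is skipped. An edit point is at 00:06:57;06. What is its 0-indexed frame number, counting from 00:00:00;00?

12504

As if non-drop at 30 labels/s: (0 × 3600 + 6 × 60 + 57) × 30 + 6 = 12516.
Minute boundaries passed: 6; those not divisible by 10: 6 − 0 = 6; dropped labels = 2 × 6 = 12.
Actual frame index = 12516 − 12 = 12504.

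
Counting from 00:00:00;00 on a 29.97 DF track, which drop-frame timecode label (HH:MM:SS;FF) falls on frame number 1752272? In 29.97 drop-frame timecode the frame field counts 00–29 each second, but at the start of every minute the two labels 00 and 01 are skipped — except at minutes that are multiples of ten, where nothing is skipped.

16:14:27;16

Each 10-minute DF block holds 10 × 60 × 30 − 9 × 2 = 17982 frames. 1752272 ÷ 17982 → 97 full blocks, remainder 8018.
Within the partial block the first minute is 1800 frames and each further minute 1798, so 4 further minute boundaries passed. Total skipped labels = 18 × 97 + 2 × 4 = 1754.
Non-drop label index = 1752272 + 1754 = 1754026; at 30 labels/s that is 16:14:27:16, i.e. DF 16:14:27;16.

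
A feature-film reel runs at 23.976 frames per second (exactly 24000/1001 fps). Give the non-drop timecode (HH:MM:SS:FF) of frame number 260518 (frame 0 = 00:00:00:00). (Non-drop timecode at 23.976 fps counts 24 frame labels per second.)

260518 ÷ 24 = 10854 full seconds, remainder 22 frames.
10854 s = 3 h 0 min 54 s.
Timecode: 03:00:54:22.

03:00:54:22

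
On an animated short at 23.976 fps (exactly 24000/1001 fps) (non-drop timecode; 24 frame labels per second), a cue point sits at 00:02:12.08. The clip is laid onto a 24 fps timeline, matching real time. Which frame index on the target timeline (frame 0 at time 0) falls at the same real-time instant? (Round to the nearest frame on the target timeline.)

Source frame index: (0×3600 + 2×60 + 12) × 24 + 8 = 3176.
Real time: 3176 / (24000/1001) = 397397/3000 s.
Target frame: (397397/3000) × (24) = 397397/125 ≈ 3179.176 → 3179.

frame 3179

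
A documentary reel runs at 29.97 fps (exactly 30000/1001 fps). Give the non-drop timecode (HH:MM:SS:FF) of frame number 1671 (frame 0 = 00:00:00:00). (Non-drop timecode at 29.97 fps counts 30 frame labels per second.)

00:00:55:21

1671 ÷ 30 = 55 full seconds, remainder 21 frames.
55 s = 0 h 0 min 55 s.
Timecode: 00:00:55:21.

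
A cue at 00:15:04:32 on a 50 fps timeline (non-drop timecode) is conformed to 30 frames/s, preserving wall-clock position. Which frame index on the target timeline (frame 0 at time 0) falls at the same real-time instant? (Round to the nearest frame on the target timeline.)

Source frame index: (0×3600 + 15×60 + 4) × 50 + 32 = 45232.
Real time: 45232 / (50) = 22616/25 s.
Target frame: (22616/25) × (30) = 135696/5 ≈ 27139.200 → 27139.

frame 27139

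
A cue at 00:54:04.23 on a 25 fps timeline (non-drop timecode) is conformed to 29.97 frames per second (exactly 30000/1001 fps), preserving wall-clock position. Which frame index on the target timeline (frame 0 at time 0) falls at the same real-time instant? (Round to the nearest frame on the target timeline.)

frame 97250

Source frame index: (0×3600 + 54×60 + 4) × 25 + 23 = 81123.
Real time: 81123 / (25) = 81123/25 s.
Target frame: (81123/25) × (30000/1001) = 13906800/143 ≈ 97250.350 → 97250.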